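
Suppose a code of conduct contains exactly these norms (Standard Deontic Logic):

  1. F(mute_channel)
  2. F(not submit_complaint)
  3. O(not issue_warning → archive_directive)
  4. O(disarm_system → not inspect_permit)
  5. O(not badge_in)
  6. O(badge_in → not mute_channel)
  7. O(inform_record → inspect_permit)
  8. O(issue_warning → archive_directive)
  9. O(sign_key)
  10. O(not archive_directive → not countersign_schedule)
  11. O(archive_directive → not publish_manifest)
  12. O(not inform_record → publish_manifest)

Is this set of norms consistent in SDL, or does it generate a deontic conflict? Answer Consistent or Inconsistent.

Premise 6 is O(badge_in → not mute_channel); even if O(not mute_channel) held, inferring O(badge_in) would be affirming the consequent — invalid.
So O(badge_in) is not derivable, and the apparent clash with O(not badge_in) does not arise.
A world satisfying every obligation exists (e.g. archive_directive=true, badge_in=false, countersign_schedule=false, disarm_system=false, inform_record=true, inspect_permit=true, issue_warning=false, mute_channel=false, publish_manifest=false, sign_key=true, submit_complaint=true); no atom is both obligatory and forbidden, so the set is consistent.

Consistent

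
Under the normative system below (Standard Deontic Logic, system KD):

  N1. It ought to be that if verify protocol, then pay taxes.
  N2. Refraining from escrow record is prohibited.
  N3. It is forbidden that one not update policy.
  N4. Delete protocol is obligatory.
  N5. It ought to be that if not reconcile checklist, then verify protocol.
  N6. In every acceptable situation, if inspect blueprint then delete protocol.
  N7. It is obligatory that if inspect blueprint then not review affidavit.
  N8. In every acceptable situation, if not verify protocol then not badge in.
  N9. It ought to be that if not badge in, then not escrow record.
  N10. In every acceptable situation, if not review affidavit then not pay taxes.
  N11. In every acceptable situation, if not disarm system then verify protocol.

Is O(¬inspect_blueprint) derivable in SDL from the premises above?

Yes

F(¬escrow_record) at premise 2 means O(escrow_record).
The contrapositive of premise 9 (O(¬badge_in → ¬escrow_record)) is O(escrow_record → badge_in), and O(escrow_record) is already established, so O(badge_in).
The contrapositive of premise 8 (O(¬verify_protocol → ¬badge_in)) is O(badge_in → verify_protocol), and O(badge_in) is already established, so O(verify_protocol).
From O(verify_protocol) and premise 1, O(verify_protocol → pay_taxes), we obtain O(pay_taxes).
Premise 10, O(¬review_affidavit → ¬pay_taxes), contraposes to O(pay_taxes → review_affidavit); with O(pay_taxes) we get O(review_affidavit).
Premise 7 is O(inspect_blueprint → ¬review_affidavit); contrapositively O(review_affidavit → ¬inspect_blueprint). Since O(review_affidavit) holds, K gives O(¬inspect_blueprint).
Premises 3, 4, 5, 6, 11 do not contribute to this derivation.
So O(¬inspect_blueprint) follows.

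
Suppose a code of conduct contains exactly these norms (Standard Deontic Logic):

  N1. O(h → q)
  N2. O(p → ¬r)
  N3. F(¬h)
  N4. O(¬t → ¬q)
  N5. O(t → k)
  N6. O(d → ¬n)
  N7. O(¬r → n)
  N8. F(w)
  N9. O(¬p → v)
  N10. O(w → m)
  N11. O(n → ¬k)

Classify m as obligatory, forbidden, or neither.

Neither

Premise 10 is O(w → m), but O(w) is not derivable from the premises, so it does not yield O(m).
No premise or chain of K-axiom applications forces O(m), and none forces O(¬m). So m is neither obligatory nor forbidden under these norms.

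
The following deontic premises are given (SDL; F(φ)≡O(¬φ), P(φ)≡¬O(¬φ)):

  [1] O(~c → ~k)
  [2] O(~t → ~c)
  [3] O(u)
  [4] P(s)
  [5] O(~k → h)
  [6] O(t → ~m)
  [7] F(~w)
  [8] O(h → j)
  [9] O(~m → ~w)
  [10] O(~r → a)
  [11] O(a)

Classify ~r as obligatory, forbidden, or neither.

Premise 10 is O(~r → a); even if O(a) held, inferring O(~r) would be affirming the consequent — invalid.
No premise or chain of K-axiom applications forces O(~r), and none forces O(r). So ~r is neither obligatory nor forbidden under these norms.

Neither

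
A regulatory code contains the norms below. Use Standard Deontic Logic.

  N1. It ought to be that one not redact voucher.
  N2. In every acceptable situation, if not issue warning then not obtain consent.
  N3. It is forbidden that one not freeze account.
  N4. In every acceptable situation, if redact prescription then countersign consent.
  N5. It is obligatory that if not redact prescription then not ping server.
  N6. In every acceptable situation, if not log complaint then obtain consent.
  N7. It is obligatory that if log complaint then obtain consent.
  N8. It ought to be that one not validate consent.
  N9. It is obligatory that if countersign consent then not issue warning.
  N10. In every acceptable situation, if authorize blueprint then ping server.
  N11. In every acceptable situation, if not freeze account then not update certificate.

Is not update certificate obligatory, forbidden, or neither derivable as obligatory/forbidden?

Neither

Premise 11 is O(¬freeze_account → ¬update_certificate), but O(¬freeze_account) is not derivable from the premises, so it does not yield O(¬update_certificate).
No premise or chain of K-axiom applications forces O(¬update_certificate), and none forces O(update_certificate). So ¬update_certificate is neither obligatory nor forbidden under these norms.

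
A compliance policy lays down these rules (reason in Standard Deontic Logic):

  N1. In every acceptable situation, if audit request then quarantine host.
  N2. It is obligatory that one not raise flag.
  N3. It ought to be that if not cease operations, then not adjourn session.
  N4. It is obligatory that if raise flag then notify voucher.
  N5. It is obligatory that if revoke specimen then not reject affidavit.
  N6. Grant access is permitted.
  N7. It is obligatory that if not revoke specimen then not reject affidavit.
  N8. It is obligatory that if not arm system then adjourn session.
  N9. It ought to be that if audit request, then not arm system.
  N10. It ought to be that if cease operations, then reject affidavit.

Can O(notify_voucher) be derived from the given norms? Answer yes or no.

No

Premise 4 is O(raise_flag → notify_voucher), but O(raise_flag) is not derivable from the premises, so it does not yield O(notify_voucher).
No other premise forces O(notify_voucher). An ideal world satisfying every premise can still have notify_voucher false, so O(notify_voucher) is not derivable.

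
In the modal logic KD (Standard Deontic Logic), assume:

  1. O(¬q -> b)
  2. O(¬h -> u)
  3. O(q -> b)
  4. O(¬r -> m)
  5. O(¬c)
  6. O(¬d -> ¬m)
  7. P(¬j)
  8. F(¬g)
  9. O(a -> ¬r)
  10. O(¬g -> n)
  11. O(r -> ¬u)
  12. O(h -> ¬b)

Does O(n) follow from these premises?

Premise 10 is O(¬g -> n), but O(¬g) is not derivable from the premises, so it does not yield O(n).
No other premise forces O(n). An ideal world satisfying every premise can still have n false, so O(n) is not derivable.

No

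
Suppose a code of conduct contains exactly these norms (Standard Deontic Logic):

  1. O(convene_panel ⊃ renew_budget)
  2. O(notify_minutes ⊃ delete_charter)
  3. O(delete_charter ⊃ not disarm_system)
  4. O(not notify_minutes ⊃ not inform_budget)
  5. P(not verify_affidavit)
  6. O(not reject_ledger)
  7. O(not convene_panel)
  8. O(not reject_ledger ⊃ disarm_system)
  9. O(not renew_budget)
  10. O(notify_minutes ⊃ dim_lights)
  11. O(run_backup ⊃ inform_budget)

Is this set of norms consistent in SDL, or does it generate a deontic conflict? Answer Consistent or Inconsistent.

Premise 1 is O(convene_panel ⊃ renew_budget), but O(convene_panel) is not derivable from the premises, so it does not yield O(renew_budget).
So O(renew_budget) is not derivable, and the apparent clash with O(not renew_budget) does not arise.
A world satisfying every obligation exists (e.g. convene_panel=false, delete_charter=false, dim_lights=false, disarm_system=true, inform_budget=false, notify_minutes=false, reject_ledger=false, renew_budget=false, run_backup=false, verify_affidavit=false); no atom is both obligatory and forbidden, so the set is consistent.

Consistent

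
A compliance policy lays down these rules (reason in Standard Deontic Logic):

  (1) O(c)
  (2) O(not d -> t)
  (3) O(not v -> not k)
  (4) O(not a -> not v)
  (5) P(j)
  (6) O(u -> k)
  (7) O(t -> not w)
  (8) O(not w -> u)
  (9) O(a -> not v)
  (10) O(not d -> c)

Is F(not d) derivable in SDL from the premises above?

Yes

Premises 9 and 4 are O(a -> not v) and O(not a -> not v); every ideal world satisfies a or not a, so in either case not v holds — hence O(not v).
Applying K to premise 3 (O(not v -> not k)) and O(not v) yields O(not k).
The contrapositive of premise 6 (O(u -> k)) is O(not k -> not u), and O(not k) is already established, so O(not u).
The contrapositive of premise 8 (O(not w -> u)) is O(not u -> w), and O(not u) is already established, so O(w).
The contrapositive of premise 7 (O(t -> not w)) is O(w -> not t), and O(w) is already established, so O(not t).
The contrapositive of premise 2 (O(not d -> t)) is O(not t -> d), and O(not t) is already established, so O(d).
Premises 1, 5, 10 do not contribute to this derivation.
So O(d) holds, i.e. F(not d). The claim follows.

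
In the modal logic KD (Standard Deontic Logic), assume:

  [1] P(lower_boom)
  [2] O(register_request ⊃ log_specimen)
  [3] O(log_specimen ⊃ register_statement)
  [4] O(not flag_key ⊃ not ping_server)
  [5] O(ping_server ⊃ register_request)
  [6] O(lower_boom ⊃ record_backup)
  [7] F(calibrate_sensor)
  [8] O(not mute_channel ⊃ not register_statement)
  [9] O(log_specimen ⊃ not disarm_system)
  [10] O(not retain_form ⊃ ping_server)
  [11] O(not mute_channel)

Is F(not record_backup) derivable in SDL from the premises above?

Premise 6 is O(lower_boom ⊃ record_backup), but O(lower_boom) is not derivable from the premises (the permission P(lower_boom) asserts only not O(not lower_boom), not O(lower_boom)), so it does not yield O(record_backup).
No other premise forces O(record_backup). An ideal world satisfying every premise can still have not record_backup true, so F(not record_backup) is not derivable.

No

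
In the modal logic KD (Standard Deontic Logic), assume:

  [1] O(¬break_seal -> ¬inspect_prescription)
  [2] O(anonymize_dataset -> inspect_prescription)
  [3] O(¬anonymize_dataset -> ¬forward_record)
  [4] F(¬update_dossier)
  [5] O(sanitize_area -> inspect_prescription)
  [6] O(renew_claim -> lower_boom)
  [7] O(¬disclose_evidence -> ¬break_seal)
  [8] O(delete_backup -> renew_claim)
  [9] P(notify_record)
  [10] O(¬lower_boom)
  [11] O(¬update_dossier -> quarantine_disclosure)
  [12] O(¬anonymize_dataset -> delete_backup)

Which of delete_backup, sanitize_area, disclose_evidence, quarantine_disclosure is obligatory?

Premise 10 gives O(¬lower_boom).
The contrapositive of premise 6 (O(renew_claim -> lower_boom)) is O(¬lower_boom -> ¬renew_claim), and O(¬lower_boom) is already established, so O(¬renew_claim).
Premise 8 is O(delete_backup -> renew_claim); contrapositively O(¬renew_claim -> ¬delete_backup). Since O(¬renew_claim) holds, K gives O(¬delete_backup).
The contrapositive of premise 12 (O(¬anonymize_dataset -> delete_backup)) is O(¬delete_backup -> anonymize_dataset), and O(¬delete_backup) is already established, so O(anonymize_dataset).
With premise 2, O(anonymize_dataset -> inspect_prescription), the K-axiom yields O(inspect_prescription).
The contrapositive of premise 1 (O(¬break_seal -> ¬inspect_prescription)) is O(inspect_prescription -> break_seal), and O(inspect_prescription) is already established, so O(break_seal).
Premise 7 is O(¬disclose_evidence -> ¬break_seal); contrapositively O(break_seal -> disclose_evidence). Since O(break_seal) holds, K gives O(disclose_evidence).
So O(disclose_evidence) holds — disclose_evidence is obligatory. None of the other listed options is made obligatory by any chain of premises.

disclose_evidence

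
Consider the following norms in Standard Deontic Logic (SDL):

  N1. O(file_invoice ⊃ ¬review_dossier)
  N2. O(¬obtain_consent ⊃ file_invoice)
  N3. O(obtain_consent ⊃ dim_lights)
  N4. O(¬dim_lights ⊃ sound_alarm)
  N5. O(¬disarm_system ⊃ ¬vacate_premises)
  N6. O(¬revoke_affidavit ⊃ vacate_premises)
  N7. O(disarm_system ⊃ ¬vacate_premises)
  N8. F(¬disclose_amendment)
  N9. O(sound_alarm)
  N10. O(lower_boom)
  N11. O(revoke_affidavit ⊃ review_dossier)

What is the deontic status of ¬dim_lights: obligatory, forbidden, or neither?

Forbidden

By case analysis on ¬disarm_system: premise 5 gives O(¬disarm_system ⊃ ¬vacate_premises) and premise 7 gives O(disarm_system ⊃ ¬vacate_premises), so O(¬vacate_premises) either way.
The contrapositive of premise 6 (O(¬revoke_affidavit ⊃ vacate_premises)) is O(¬vacate_premises ⊃ revoke_affidavit), and O(¬vacate_premises) is already established, so O(revoke_affidavit).
Applying K to premise 11 (O(revoke_affidavit ⊃ review_dossier)) and O(revoke_affidavit) yields O(review_dossier).
The contrapositive of premise 1 (O(file_invoice ⊃ ¬review_dossier)) is O(review_dossier ⊃ ¬file_invoice), and O(review_dossier) is already established, so O(¬file_invoice).
Premise 2 is O(¬obtain_consent ⊃ file_invoice); contrapositively O(¬file_invoice ⊃ obtain_consent). Since O(¬file_invoice) holds, K gives O(obtain_consent).
Applying K to premise 3 (O(obtain_consent ⊃ dim_lights)) and O(obtain_consent) yields O(dim_lights).
Premises 4, 8, 9, 10 do not contribute to this derivation.
Thus O(dim_lights), which is F(¬dim_lights): ¬dim_lights is forbidden.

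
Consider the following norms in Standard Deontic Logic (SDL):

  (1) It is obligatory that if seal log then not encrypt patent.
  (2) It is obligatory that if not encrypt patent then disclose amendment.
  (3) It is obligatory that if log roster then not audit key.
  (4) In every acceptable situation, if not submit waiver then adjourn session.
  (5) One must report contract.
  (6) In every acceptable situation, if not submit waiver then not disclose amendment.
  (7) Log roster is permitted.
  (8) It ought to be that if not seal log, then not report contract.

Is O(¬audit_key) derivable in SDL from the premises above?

No

Premise 3 is O(log_roster → ¬audit_key), but O(log_roster) is not derivable from the premises (the permission P(log_roster) asserts only ¬O(¬log_roster), not O(log_roster)), so it does not yield O(¬audit_key).
No other premise forces O(¬audit_key). An ideal world satisfying every premise can still have ¬audit_key false, so O(¬audit_key) is not derivable.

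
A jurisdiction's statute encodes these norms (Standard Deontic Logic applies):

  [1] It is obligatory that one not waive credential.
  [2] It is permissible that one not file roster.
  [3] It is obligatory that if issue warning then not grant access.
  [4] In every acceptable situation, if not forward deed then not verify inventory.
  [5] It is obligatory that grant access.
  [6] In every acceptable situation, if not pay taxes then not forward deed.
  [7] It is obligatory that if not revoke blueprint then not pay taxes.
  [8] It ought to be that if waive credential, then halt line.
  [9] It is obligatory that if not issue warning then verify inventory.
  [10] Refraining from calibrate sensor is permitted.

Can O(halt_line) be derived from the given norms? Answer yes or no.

Premise 8 is O(waive_credential → halt_line), but O(waive_credential) is not derivable from the premises, so it does not yield O(halt_line).
No other premise forces O(halt_line). An ideal world satisfying every premise can still have halt_line false, so O(halt_line) is not derivable.

No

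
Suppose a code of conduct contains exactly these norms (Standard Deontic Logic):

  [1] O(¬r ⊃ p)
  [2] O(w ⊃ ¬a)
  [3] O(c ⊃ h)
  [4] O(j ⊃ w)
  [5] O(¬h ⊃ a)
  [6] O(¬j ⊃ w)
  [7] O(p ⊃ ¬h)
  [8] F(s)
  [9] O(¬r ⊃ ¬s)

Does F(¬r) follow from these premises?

Yes

Premises 4 and 6 are O(j ⊃ w) and O(¬j ⊃ w); every ideal world satisfies j or ¬j, so in either case w holds — hence O(w).
With premise 2, O(w ⊃ ¬a), the K-axiom yields O(¬a).
Premise 5, O(¬h ⊃ a), contraposes to O(¬a ⊃ h); with O(¬a) we get O(h).
Premise 7, O(p ⊃ ¬h), contraposes to O(h ⊃ ¬p); with O(h) we get O(¬p).
The contrapositive of premise 1 (O(¬r ⊃ p)) is O(¬p ⊃ r), and O(¬p) is already established, so O(r).
Premises 3, 8, 9 do not contribute to this derivation.
So O(r) holds, i.e. F(¬r). The claim follows.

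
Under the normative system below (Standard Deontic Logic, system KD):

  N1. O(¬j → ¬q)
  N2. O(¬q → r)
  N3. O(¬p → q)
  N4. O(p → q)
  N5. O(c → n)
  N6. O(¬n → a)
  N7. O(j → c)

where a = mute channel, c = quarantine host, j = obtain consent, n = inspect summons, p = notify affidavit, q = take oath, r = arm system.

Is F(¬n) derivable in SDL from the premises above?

Yes

By case analysis on ¬p: premise 3 gives O(¬p → q) and premise 4 gives O(p → q), so O(q) either way.
The contrapositive of premise 1 (O(¬j → ¬q)) is O(q → j), and O(q) is already established, so O(j).
Applying K to premise 7 (O(j → c)) and O(j) yields O(c).
From O(c) and premise 5, O(c → n), we obtain O(n).
Premises 2, 6 do not contribute to this derivation.
So O(n) holds, i.e. F(¬n). The claim follows.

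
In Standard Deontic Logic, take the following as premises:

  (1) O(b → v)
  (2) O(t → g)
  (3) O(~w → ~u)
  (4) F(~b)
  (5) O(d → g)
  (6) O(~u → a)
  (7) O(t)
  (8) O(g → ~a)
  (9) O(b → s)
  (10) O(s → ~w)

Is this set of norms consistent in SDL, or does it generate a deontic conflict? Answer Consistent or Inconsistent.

Premise 7 gives O(t).
With premise 2, O(t → g), the K-axiom yields O(g).
Applying K to premise 8 (O(g → ~a)) and O(g) yields O(~a).
The contrapositive of premise 6 (O(~u → a)) is O(~a → u), and O(~a) is already established, so O(u).
The contrapositive of premise 3 (O(~w → ~u)) is O(u → w), and O(u) is already established, so O(w).
Premise 10, O(s → ~w), contraposes to O(w → ~s); with O(w) we get O(~s).
Premise 9 is O(b → s); contrapositively O(~s → ~b). Since O(~s) holds, K gives O(~b).
Yet premise 4 is F(~b), i.e. O(b).
We now have both O(~b) and O(b) — b is simultaneously obligatory and forbidden, violating the D-axiom.

Inconsistent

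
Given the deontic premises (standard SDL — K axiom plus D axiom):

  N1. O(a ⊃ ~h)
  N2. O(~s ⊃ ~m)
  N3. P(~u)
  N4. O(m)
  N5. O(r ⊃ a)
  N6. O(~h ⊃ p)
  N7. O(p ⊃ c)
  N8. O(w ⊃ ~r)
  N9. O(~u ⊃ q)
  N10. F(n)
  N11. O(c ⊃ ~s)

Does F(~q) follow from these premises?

No

Premise 9 is O(~u ⊃ q), but O(~u) is not derivable from the premises (the permission P(~u) asserts only ~O(u), not O(~u)), so it does not yield O(q).
No other premise forces O(q). An ideal world satisfying every premise can still have ~q true, so F(~q) is not derivable.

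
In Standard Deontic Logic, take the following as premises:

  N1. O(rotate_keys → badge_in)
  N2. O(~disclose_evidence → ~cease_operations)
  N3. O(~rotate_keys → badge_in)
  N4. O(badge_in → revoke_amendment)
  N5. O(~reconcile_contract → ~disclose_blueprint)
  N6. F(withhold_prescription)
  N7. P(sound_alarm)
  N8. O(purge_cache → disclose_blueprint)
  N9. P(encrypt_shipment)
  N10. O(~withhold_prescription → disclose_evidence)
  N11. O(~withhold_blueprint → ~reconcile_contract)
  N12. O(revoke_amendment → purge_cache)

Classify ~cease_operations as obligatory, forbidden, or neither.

Premise 2 is O(~disclose_evidence → ~cease_operations), but O(~disclose_evidence) is not derivable from the premises, so it does not yield O(~cease_operations).
No premise or chain of K-axiom applications forces O(~cease_operations), and none forces O(cease_operations). So ~cease_operations is neither obligatory nor forbidden under these norms.

Neither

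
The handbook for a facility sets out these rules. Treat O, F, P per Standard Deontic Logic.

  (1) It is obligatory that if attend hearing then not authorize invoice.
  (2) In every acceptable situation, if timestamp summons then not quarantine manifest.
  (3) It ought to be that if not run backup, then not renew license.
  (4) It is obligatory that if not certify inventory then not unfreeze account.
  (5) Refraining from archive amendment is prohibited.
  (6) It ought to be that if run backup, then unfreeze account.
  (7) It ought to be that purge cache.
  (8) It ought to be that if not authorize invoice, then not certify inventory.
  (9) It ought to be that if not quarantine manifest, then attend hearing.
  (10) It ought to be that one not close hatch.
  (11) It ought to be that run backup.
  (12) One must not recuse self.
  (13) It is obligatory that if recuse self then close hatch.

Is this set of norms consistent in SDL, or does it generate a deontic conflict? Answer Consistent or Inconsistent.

Consistent

Premise 13 is O(recuse_self → close_hatch), but O(recuse_self) is not derivable from the premises, so it does not yield O(close_hatch).
So O(close_hatch) is not derivable, and the apparent clash with O(¬close_hatch) does not arise.
A world satisfying every obligation exists (e.g. archive_amendment=true, attend_hearing=false, authorize_invoice=true, certify_inventory=true, close_hatch=false, purge_cache=true, quarantine_manifest=true, recuse_self=false, renew_license=false, run_backup=true, timestamp_summons=false, unfreeze_account=true); no atom is both obligatory and forbidden, so the set is consistent.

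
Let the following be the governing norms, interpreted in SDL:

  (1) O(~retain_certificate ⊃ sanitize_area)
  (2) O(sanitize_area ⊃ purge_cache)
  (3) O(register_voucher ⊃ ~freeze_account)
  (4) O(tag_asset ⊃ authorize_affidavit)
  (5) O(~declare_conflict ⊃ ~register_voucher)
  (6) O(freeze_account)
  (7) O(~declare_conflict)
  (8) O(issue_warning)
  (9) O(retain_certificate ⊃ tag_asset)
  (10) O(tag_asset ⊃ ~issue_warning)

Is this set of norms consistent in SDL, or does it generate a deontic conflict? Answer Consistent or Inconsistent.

Consistent

Premise 3 is O(register_voucher ⊃ ~freeze_account), but O(register_voucher) is not derivable from the premises, so it does not yield O(~freeze_account).
So O(~freeze_account) is not derivable, and the apparent clash with O(freeze_account) does not arise.
A world satisfying every obligation exists (e.g. authorize_affidavit=false, declare_conflict=false, freeze_account=true, issue_warning=true, purge_cache=true, register_voucher=false, retain_certificate=false, sanitize_area=true, tag_asset=false); no atom is both obligatory and forbidden, so the set is consistent.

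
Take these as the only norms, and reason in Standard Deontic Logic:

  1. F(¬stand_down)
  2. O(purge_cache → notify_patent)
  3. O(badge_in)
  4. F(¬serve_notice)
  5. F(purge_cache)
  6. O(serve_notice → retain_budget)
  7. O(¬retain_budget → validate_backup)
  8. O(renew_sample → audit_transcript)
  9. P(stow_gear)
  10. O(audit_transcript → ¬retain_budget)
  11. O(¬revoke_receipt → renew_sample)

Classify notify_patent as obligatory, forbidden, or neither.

Neither

Premise 2 is O(purge_cache → notify_patent), but O(purge_cache) is not derivable from the premises, so it does not yield O(notify_patent).
No premise or chain of K-axiom applications forces O(notify_patent), and none forces O(¬notify_patent). So notify_patent is neither obligatory nor forbidden under these norms.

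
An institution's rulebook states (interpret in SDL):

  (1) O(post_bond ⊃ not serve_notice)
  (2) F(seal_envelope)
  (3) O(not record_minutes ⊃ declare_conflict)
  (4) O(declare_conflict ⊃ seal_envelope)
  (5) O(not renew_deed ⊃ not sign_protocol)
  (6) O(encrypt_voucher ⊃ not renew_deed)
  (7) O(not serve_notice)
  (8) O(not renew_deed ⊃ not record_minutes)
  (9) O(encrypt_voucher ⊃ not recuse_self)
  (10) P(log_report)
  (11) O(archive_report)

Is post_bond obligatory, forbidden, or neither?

Neither

Premise 1 is O(post_bond ⊃ not serve_notice); even if O(not serve_notice) held, inferring O(post_bond) would be affirming the consequent — invalid.
No premise or chain of K-axiom applications forces O(post_bond), and none forces O(not post_bond). So post_bond is neither obligatory nor forbidden under these norms.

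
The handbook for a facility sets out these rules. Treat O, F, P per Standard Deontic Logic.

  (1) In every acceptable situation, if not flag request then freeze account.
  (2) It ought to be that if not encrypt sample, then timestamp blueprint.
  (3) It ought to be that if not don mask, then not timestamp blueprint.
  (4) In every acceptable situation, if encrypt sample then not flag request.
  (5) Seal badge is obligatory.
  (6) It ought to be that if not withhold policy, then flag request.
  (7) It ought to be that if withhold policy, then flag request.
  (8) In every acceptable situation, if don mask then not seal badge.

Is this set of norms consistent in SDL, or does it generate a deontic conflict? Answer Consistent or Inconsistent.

Inconsistent

Premises 7 and 6 cover both cases: O(withhold_policy → flag_request) and O(¬withhold_policy → flag_request). Since withhold_policy ∨ ¬withhold_policy is a tautology, O(flag_request) follows.
The contrapositive of premise 4 (O(encrypt_sample → ¬flag_request)) is O(flag_request → ¬encrypt_sample), and O(flag_request) is already established, so O(¬encrypt_sample).
With premise 2, O(¬encrypt_sample → timestamp_blueprint), the K-axiom yields O(timestamp_blueprint).
Premise 3 is O(¬don_mask → ¬timestamp_blueprint); contrapositively O(timestamp_blueprint → don_mask). Since O(timestamp_blueprint) holds, K gives O(don_mask).
From O(don_mask) and premise 8, O(don_mask → ¬seal_badge), we obtain O(¬seal_badge).
Yet premise 5 states O(seal_badge).
We now have both O(¬seal_badge) and O(seal_badge) — seal_badge is simultaneously obligatory and forbidden, violating the D-axiom.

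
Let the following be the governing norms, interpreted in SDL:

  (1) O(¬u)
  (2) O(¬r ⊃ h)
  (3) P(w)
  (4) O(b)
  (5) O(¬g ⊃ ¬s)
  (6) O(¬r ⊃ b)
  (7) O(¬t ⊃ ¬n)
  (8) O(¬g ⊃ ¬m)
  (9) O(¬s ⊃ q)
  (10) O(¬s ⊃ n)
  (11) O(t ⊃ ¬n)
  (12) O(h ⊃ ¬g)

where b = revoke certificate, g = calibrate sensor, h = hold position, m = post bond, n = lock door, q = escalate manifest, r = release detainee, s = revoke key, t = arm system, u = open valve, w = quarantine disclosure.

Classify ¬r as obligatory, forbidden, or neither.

Forbidden

By case analysis on t: premise 11 gives O(t ⊃ ¬n) and premise 7 gives O(¬t ⊃ ¬n), so O(¬n) either way.
The contrapositive of premise 10 (O(¬s ⊃ n)) is O(¬n ⊃ s), and O(¬n) is already established, so O(s).
The contrapositive of premise 5 (O(¬g ⊃ ¬s)) is O(s ⊃ g), and O(s) is already established, so O(g).
Premise 12, O(h ⊃ ¬g), contraposes to O(g ⊃ ¬h); with O(g) we get O(¬h).
The contrapositive of premise 2 (O(¬r ⊃ h)) is O(¬h ⊃ r), and O(¬h) is already established, so O(r).
Premises 1, 3, 4, 6, 8, 9 do not contribute to this derivation.
Thus O(r), which is F(¬r): ¬r is forbidden.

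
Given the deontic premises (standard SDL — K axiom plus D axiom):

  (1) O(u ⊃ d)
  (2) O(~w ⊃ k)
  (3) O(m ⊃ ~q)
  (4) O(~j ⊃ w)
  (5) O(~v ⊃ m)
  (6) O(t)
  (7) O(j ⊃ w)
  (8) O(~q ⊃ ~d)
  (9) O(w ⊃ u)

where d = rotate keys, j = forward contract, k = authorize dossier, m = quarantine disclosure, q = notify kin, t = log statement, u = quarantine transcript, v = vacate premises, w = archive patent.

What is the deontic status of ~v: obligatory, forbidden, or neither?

By case analysis on j: premise 7 gives O(j ⊃ w) and premise 4 gives O(~j ⊃ w), so O(w) either way.
Applying K to premise 9 (O(w ⊃ u)) and O(w) yields O(u).
With premise 1, O(u ⊃ d), the K-axiom yields O(d).
Premise 8, O(~q ⊃ ~d), contraposes to O(d ⊃ q); with O(d) we get O(q).
Premise 3, O(m ⊃ ~q), contraposes to O(q ⊃ ~m); with O(q) we get O(~m).
Premise 5, O(~v ⊃ m), contraposes to O(~m ⊃ v); with O(~m) we get O(v).
Premises 2, 6 do not contribute to this derivation.
Thus O(v), which is F(~v): ~v is forbidden.

Forbidden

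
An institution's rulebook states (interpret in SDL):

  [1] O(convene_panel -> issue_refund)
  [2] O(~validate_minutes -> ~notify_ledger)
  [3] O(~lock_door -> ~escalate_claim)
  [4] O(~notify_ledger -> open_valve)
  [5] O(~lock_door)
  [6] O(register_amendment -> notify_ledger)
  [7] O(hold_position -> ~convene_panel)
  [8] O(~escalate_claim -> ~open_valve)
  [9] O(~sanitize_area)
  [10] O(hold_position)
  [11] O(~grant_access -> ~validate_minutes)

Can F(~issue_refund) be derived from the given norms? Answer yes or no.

No

Premise 1 is O(convene_panel -> issue_refund), but O(convene_panel) is not derivable from the premises, so it does not yield O(issue_refund).
No other premise forces O(issue_refund). An ideal world satisfying every premise can still have ~issue_refund true, so F(~issue_refund) is not derivable.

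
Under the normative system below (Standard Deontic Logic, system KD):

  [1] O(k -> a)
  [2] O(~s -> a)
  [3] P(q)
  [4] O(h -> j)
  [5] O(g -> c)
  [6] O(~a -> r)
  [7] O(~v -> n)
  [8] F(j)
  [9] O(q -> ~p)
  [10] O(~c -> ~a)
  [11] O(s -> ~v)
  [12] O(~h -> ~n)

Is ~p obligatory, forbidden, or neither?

Neither

Premise 9 is O(q -> ~p), but O(q) is not derivable from the premises (the permission P(q) asserts only ~O(~q), not O(q)), so it does not yield O(~p).
No premise or chain of K-axiom applications forces O(~p), and none forces O(p). So ~p is neither obligatory nor forbidden under these norms.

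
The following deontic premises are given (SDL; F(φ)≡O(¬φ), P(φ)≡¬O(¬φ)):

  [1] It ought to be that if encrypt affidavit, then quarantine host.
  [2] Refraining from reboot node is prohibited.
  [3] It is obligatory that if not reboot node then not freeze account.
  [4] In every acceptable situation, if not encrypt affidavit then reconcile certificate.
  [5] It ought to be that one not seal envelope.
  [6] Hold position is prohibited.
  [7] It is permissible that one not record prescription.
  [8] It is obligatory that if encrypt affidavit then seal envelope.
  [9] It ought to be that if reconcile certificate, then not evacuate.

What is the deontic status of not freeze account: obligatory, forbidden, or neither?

Neither

Premise 3 is O(¬reboot_node → ¬freeze_account), but O(¬reboot_node) is not derivable from the premises, so it does not yield O(¬freeze_account).
No premise or chain of K-axiom applications forces O(¬freeze_account), and none forces O(freeze_account). So ¬freeze_account is neither obligatory nor forbidden under these norms.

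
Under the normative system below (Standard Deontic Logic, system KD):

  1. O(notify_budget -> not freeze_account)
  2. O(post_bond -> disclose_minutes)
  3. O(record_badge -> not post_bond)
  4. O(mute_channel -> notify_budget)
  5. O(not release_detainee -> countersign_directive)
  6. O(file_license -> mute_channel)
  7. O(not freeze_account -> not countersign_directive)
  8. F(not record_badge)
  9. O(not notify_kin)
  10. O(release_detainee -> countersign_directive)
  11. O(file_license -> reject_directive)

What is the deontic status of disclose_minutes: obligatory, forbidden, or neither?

Neither

Premise 2 is O(post_bond -> disclose_minutes), but O(post_bond) is not derivable from the premises, so it does not yield O(disclose_minutes).
No premise or chain of K-axiom applications forces O(disclose_minutes), and none forces O(not disclose_minutes). So disclose_minutes is neither obligatory nor forbidden under these norms.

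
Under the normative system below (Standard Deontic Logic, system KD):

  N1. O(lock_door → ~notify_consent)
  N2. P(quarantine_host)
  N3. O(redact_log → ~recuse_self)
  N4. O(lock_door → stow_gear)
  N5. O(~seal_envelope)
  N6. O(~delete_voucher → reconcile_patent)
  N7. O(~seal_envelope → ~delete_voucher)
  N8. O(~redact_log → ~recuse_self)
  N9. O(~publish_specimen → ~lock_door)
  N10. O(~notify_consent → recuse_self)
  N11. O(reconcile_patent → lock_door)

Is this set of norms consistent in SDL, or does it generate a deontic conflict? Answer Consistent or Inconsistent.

Inconsistent

By case analysis on redact_log: premise 3 gives O(redact_log → ~recuse_self) and premise 8 gives O(~redact_log → ~recuse_self), so O(~recuse_self) either way.
Premise 10, O(~notify_consent → recuse_self), contraposes to O(~recuse_self → notify_consent); with O(~recuse_self) we get O(notify_consent).
Premise 1, O(lock_door → ~notify_consent), contraposes to O(notify_consent → ~lock_door); with O(notify_consent) we get O(~lock_door).
Premise 11, O(reconcile_patent → lock_door), contraposes to O(~lock_door → ~reconcile_patent); with O(~lock_door) we get O(~reconcile_patent).
Premise 6 is O(~delete_voucher → reconcile_patent); contrapositively O(~reconcile_patent → delete_voucher). Since O(~reconcile_patent) holds, K gives O(delete_voucher).
Premise 7, O(~seal_envelope → ~delete_voucher), contraposes to O(delete_voucher → seal_envelope); with O(delete_voucher) we get O(seal_envelope).
But premise 5 directly asserts O(~seal_envelope).
We now have both O(seal_envelope) and O(~seal_envelope) — seal_envelope is simultaneously obligatory and forbidden, violating the D-axiom.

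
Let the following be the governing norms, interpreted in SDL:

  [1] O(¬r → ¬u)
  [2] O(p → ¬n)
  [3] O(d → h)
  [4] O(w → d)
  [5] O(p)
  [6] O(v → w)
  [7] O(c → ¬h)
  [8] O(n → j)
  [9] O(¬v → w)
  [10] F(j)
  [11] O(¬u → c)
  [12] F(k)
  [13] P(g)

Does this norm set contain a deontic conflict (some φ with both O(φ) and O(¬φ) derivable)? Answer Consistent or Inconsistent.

Premise 8 is O(n → j), but O(n) is not derivable from the premises, so it does not yield O(j).
So O(j) is not derivable, and the apparent clash with O(¬j) does not arise.
A world satisfying every obligation exists (e.g. c=false, d=true, g=false, h=true, j=false, k=false, n=false, p=true, r=true, u=true, v=false, w=true); no atom is both obligatory and forbidden, so the set is consistent.

Consistent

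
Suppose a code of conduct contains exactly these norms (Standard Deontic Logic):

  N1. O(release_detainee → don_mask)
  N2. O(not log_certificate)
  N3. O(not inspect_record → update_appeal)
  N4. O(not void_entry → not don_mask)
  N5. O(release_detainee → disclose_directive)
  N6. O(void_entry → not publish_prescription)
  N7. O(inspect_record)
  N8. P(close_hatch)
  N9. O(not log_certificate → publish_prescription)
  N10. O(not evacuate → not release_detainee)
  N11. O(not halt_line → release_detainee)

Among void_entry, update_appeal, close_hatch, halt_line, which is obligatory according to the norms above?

Premise 2 gives O(not log_certificate).
Applying K to premise 9 (O(not log_certificate → publish_prescription)) and O(not log_certificate) yields O(publish_prescription).
The contrapositive of premise 6 (O(void_entry → not publish_prescription)) is O(publish_prescription → not void_entry), and O(publish_prescription) is already established, so O(not void_entry).
From O(not void_entry) and premise 4, O(not void_entry → not don_mask), we obtain O(not don_mask).
The contrapositive of premise 1 (O(release_detainee → don_mask)) is O(not don_mask → not release_detainee), and O(not don_mask) is already established, so O(not release_detainee).
Premise 11 is O(not halt_line → release_detainee); contrapositively O(not release_detainee → halt_line). Since O(not release_detainee) holds, K gives O(halt_line).
So O(halt_line) holds — halt_line is obligatory. None of the other listed options is made obligatory by any chain of premises.

halt_line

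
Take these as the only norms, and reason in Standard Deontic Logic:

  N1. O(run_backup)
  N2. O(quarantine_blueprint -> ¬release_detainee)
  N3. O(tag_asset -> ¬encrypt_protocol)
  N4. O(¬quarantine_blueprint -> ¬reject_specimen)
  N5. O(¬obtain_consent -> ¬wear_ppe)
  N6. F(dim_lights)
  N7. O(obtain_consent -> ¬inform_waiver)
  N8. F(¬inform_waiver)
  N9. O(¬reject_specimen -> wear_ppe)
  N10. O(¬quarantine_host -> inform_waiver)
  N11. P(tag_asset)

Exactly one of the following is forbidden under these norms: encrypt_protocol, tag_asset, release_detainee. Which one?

F(¬inform_waiver) at premise 8 means O(inform_waiver).
Premise 7 is O(obtain_consent -> ¬inform_waiver); contrapositively O(inform_waiver -> ¬obtain_consent). Since O(inform_waiver) holds, K gives O(¬obtain_consent).
Applying K to premise 5 (O(¬obtain_consent -> ¬wear_ppe)) and O(¬obtain_consent) yields O(¬wear_ppe).
The contrapositive of premise 9 (O(¬reject_specimen -> wear_ppe)) is O(¬wear_ppe -> reject_specimen), and O(¬wear_ppe) is already established, so O(reject_specimen).
Premise 4, O(¬quarantine_blueprint -> ¬reject_specimen), contraposes to O(reject_specimen -> quarantine_blueprint); with O(reject_specimen) we get O(quarantine_blueprint).
Applying K to premise 2 (O(quarantine_blueprint -> ¬release_detainee)) and O(quarantine_blueprint) yields O(¬release_detainee).
So O(¬release_detainee) holds, i.e. release_detainee is forbidden. None of the other listed options is forbidden under the premises.

release_detainee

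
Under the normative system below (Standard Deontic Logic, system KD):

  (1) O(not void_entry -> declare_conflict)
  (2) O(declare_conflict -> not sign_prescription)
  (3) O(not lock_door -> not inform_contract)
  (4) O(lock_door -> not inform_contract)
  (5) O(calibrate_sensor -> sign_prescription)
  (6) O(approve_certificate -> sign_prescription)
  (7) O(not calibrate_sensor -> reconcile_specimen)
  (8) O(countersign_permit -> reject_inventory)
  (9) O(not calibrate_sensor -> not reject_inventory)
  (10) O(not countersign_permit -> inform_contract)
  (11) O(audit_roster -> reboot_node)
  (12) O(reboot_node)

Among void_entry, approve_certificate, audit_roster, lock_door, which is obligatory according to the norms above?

Premises 4 and 3 cover both cases: O(lock_door -> not inform_contract) and O(not lock_door -> not inform_contract). Since lock_door ∨ not lock_door is a tautology, O(not inform_contract) follows.
Premise 10 is O(not countersign_permit -> inform_contract); contrapositively O(not inform_contract -> countersign_permit). Since O(not inform_contract) holds, K gives O(countersign_permit).
Applying K to premise 8 (O(countersign_permit -> reject_inventory)) and O(countersign_permit) yields O(reject_inventory).
Premise 9 is O(not calibrate_sensor -> not reject_inventory); contrapositively O(reject_inventory -> calibrate_sensor). Since O(reject_inventory) holds, K gives O(calibrate_sensor).
With premise 5, O(calibrate_sensor -> sign_prescription), the K-axiom yields O(sign_prescription).
Premise 2, O(declare_conflict -> not sign_prescription), contraposes to O(sign_prescription -> not declare_conflict); with O(sign_prescription) we get O(not declare_conflict).
Premise 1 is O(not void_entry -> declare_conflict); contrapositively O(not declare_conflict -> void_entry). Since O(not declare_conflict) holds, K gives O(void_entry).
So O(void_entry) holds — void_entry is obligatory. None of the other listed options is made obligatory by any chain of premises.

void_entry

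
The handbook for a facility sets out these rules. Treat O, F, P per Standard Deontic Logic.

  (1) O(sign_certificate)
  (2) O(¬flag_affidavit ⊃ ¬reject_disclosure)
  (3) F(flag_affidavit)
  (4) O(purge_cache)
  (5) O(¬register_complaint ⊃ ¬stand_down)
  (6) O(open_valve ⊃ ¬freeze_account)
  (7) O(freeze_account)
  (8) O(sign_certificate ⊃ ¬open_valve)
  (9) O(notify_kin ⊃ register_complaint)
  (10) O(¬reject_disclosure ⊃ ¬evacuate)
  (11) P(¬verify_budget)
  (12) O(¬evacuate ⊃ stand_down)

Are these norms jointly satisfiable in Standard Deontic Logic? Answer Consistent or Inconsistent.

Premise 6 is O(open_valve ⊃ ¬freeze_account), but O(open_valve) is not derivable from the premises, so it does not yield O(¬freeze_account).
So O(¬freeze_account) is not derivable, and the apparent clash with O(freeze_account) does not arise.
A world satisfying every obligation exists (e.g. evacuate=false, flag_affidavit=false, freeze_account=true, notify_kin=false, open_valve=false, purge_cache=true, register_complaint=true, reject_disclosure=false, sign_certificate=true, stand_down=true, verify_budget=false); no atom is both obligatory and forbidden, so the set is consistent.

Consistent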